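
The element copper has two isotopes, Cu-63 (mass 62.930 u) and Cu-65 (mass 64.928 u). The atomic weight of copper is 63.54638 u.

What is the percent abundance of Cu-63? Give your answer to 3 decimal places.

Let x be the fractional abundance of Cu-63; then Cu-65 has abundance 1 − x.
62.930·x + 64.928·(1 − x) = 63.54638
(62.930 − 64.928)·x = 63.54638 − 64.928
x = -1.38162 / -1.998 = 0.69150 → 69.150% Cu-63, 30.850% Cu-65.

69.150%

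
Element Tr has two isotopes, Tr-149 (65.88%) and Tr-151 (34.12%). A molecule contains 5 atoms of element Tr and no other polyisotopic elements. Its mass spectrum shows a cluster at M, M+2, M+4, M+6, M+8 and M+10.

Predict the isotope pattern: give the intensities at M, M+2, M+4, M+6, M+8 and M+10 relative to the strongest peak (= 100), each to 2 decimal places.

Expanding (0.6588 + 0.3412)^5:
P(M) = 0.6588^5 = 0.124099
P(M+2) = 5 × 0.6588^4 × 0.3412^1 = 0.321361
P(M+4) = 10 × 0.6588^3 × 0.3412^2 = 0.332873
P(M+6) = 10 × 0.6588^2 × 0.3412^3 = 0.172399
P(M+8) = 5 × 0.6588^1 × 0.3412^4 = 0.044644
P(M+10) = 0.3412^5 = 0.004624
The M+4 peak is largest (0.332873); scaling to 100 gives 37.28 : 96.54 : 100.00 : 51.79 : 13.41 : 1.39.

37.28 : 96.54 : 100.00 : 51.79 : 13.41 : 1.39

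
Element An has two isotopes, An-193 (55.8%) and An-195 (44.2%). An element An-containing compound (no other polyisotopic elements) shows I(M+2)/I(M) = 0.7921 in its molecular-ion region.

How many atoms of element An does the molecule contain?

1

For n independent An atoms, I(M+2)/I(M) = n · (abundance An-195) / (abundance An-193) = n · 0.442/0.558.
n = 0.7921 × 0.558/0.442 = 1.00 ≈ 1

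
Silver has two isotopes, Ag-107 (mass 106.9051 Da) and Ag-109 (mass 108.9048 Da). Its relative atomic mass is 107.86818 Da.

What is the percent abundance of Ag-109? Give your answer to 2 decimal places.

48.16%

With x = fraction of Ag-107 (so Ag-109 is 1 − x):
106.9051·x + 108.9048·(1 − x) = 107.86818
(106.9051 − 108.9048)·x = 107.86818 − 108.9048
x = -1.03662 / -1.9997 = 0.51839 → 51.84% Ag-107, 48.16% Ag-109.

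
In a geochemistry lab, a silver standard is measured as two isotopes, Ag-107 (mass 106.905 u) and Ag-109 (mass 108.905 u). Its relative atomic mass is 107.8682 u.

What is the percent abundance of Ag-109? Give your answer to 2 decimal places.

48.16%

Writing the weighted mean with unknown fraction x of Ag-107:
106.905·x + 108.905·(1 − x) = 107.8682
(106.905 − 108.905)·x = 107.8682 − 108.905
x = -1.0368 / -2.000 = 0.51840 → 51.84% Ag-107, 48.16% Ag-109.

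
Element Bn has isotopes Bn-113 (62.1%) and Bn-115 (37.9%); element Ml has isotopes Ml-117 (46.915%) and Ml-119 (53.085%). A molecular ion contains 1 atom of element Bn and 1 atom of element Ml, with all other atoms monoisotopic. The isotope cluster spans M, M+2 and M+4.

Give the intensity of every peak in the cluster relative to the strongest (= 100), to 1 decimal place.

57.4 : 100.0 : 39.6

Element Bn pattern (n=1): 0.6210 : 0.3790
Element Ml pattern (n=1): 0.46915 : 0.53085
Convolve the two distributions (both contribute in 2-u steps):
  M: 0.6210×0.46915 = 0.291342
  M+2: 0.6210×0.53085 + 0.3790×0.46915 = 0.507466
  M+4: 0.3790×0.53085 = 0.201192
Scale to base peak (0.507466) = 100: 57.4 : 100.0 : 39.6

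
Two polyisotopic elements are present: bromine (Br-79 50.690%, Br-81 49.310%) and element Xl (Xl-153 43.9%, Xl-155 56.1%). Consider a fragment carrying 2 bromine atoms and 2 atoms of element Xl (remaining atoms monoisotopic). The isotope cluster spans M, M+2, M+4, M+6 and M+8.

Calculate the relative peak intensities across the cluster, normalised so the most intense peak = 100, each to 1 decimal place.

Bromine pattern (n=2): 0.25694761 : 0.49990478 : 0.24314761
Element Xl pattern (n=2): 0.192721 : 0.492558 : 0.314721
Convolve the two distributions (both contribute in 2-u steps):
  M: 0.25694761×0.192721 = 0.049519
  M+2: 0.25694761×0.492558 + 0.49990478×0.192721 = 0.222904
  M+4: 0.25694761×0.314721 + 0.49990478×0.492558 + 0.24314761×0.192721 = 0.373959
  M+6: 0.49990478×0.314721 + 0.24314761×0.492558 = 0.277095
  M+8: 0.24314761×0.314721 = 0.076524
Scale to base peak (0.373959) = 100: 13.2 : 59.6 : 100.0 : 74.1 : 20.5

13.2 : 59.6 : 100.0 : 74.1 : 20.5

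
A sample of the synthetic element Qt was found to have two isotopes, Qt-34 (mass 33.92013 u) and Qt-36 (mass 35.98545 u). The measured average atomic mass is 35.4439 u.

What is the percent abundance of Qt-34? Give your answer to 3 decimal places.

26.221%

With x = fraction of Qt-34 (so Qt-36 is 1 − x):
33.92013·x + 35.98545·(1 − x) = 35.4439
(33.92013 − 35.98545)·x = 35.4439 − 35.98545
x = -0.54155 / -2.06532 = 0.26221 → 26.221% Qt-34, 73.779% Qt-36.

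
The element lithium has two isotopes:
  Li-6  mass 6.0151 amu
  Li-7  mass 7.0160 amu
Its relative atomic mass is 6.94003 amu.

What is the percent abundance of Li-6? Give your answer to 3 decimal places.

With x = fraction of Li-6 (so Li-7 is 1 − x):
6.0151·x + 7.0160·(1 − x) = 6.94003
(6.0151 − 7.0160)·x = 6.94003 − 7.0160
x = -0.07597 / -1.0009 = 0.07590 → 7.590% Li-6, 92.410% Li-7.

7.590%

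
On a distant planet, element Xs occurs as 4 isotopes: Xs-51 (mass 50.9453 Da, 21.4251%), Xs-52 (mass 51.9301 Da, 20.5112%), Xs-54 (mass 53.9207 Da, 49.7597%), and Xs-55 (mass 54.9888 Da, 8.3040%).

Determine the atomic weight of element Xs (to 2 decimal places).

Weight each isotope mass by its fractional abundance: 0.214251 × 50.9453 + 0.205112 × 51.9301 + 0.497597 × 53.9207 + 0.083040 × 54.9888
= 10.91508 + 10.65149 + 26.83078 + 4.56627 = 52.96362 Da

52.96 Da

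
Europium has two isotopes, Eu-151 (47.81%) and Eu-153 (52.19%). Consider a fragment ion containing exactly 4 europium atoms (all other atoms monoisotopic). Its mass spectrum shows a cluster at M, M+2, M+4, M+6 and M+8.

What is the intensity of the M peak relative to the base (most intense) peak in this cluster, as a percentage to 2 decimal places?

Term probabilities: M 0.0522, M+2 0.2281, M+4 0.3736, M+6 0.2719, M+8 0.0742. Base peak = M+4.
P(M+4) = C(4,2) × 0.4781^2 × 0.5219^2 = 6 × 0.22857961 × 0.27237961 = 0.373563 (base)
P(M) = C(4,0) × 0.4781^4 × 0.5219^0 = 1 × 0.05224864 × 1.0000 = 0.052249
Relative intensity = 0.052249 / 0.373563 × 100 = 13.99

13.99%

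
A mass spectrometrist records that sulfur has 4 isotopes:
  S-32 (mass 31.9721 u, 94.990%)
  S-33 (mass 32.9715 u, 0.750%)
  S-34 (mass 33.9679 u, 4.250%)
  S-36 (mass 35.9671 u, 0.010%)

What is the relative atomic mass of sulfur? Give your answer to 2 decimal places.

32.06 u

Weight each isotope mass by its fractional abundance: 0.94990 × 31.9721 + 0.00750 × 32.9715 + 0.04250 × 33.9679 + 0.00010 × 35.9671
= 30.37030 + 0.24729 + 1.44364 + 0.00360 = 32.06483 u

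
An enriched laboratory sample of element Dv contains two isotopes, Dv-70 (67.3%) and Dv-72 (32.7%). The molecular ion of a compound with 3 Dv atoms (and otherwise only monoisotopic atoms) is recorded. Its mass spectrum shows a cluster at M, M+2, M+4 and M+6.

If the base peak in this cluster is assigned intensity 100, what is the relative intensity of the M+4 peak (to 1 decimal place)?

48.6

(0.673 + 0.327)^3 gives M 0.3048, M+2 0.4443, M+4 0.2159, M+6 0.0350; the largest is M+2.
P(M+2) = C(3,1) × 0.673^2 × 0.327^1 = 3 × 0.452929 × 0.3270 = 0.444323 (base)
P(M+4) = C(3,2) × 0.673^1 × 0.327^2 = 3 × 0.6730 × 0.106929 = 0.215890
Relative intensity = 0.215890 / 0.444323 × 100 = 48.6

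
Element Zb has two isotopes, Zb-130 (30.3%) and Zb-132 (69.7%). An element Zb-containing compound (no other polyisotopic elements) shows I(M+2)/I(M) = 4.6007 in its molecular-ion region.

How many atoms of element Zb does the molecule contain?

2

For n independent Zb atoms, I(M+2)/I(M) = n · (abundance Zb-132) / (abundance Zb-130) = n · 0.697/0.303.
n = 4.6007 × 0.303/0.697 = 2.00 ≈ 2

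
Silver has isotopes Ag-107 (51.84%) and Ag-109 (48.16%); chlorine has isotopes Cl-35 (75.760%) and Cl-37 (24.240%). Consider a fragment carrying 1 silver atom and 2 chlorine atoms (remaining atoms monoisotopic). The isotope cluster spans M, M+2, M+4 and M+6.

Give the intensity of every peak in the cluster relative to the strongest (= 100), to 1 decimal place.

Silver pattern (n=1): 0.5184 : 0.4816
Chlorine pattern (n=2): 0.57395776 : 0.36728448 : 0.05875776
Convolve the two distributions (both contribute in 2-u steps):
  M: 0.5184×0.57395776 = 0.297540
  M+2: 0.5184×0.36728448 + 0.4816×0.57395776 = 0.466818
  M+4: 0.5184×0.05875776 + 0.4816×0.36728448 = 0.207344
  M+6: 0.4816×0.05875776 = 0.028298
Scale to base peak (0.466818) = 100: 63.7 : 100.0 : 44.4 : 6.1

63.7 : 100.0 : 44.4 : 6.1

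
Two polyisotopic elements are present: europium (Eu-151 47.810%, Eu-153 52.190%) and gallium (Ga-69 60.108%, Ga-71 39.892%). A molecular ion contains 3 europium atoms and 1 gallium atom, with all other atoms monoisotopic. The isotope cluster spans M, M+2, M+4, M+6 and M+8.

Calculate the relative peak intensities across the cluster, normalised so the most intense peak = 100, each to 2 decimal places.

17.40 : 68.52 : 100.00 : 63.90 : 15.02

Europium pattern (n=3): 0.10928391 : 0.3578871 : 0.39067407 : 0.14215492
Gallium pattern (n=1): 0.60108 : 0.39892
Convolve the two distributions (both contribute in 2-u steps):
  M: 0.10928391×0.60108 = 0.065688
  M+2: 0.10928391×0.39892 + 0.3578871×0.60108 = 0.258714
  M+4: 0.3578871×0.39892 + 0.39067407×0.60108 = 0.377595
  M+6: 0.39067407×0.39892 + 0.14215492×0.60108 = 0.241294
  M+8: 0.14215492×0.39892 = 0.056708
Scale to base peak (0.377595) = 100: 17.40 : 68.52 : 100.00 : 63.90 : 15.02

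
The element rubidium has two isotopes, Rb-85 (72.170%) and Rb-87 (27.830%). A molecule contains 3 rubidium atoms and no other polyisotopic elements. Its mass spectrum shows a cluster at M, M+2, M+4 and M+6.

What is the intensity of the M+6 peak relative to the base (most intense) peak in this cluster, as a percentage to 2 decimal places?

4.96%

Term probabilities: M 0.3759, M+2 0.4349, M+4 0.1677, M+6 0.0216. Base peak = M+2.
P(M+2) = C(3,1) × 0.72170^2 × 0.27830^1 = 3 × 0.52085089 × 0.2783 = 0.434858 (base)
P(M+6) = C(3,3) × 0.72170^0 × 0.27830^3 = 1 × 1.0000 × 0.02155458 = 0.021555
Relative intensity = 0.021555 / 0.434858 × 100 = 4.96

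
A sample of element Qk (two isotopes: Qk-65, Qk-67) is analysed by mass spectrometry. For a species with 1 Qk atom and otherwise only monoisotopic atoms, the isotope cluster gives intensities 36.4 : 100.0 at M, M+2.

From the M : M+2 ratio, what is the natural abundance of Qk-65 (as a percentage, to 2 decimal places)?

If p is the fraction of Qk that is Qk-65, then I(M+2)/I(M) = [C(1,1)·p^0·(1−p)] / p^1 = 1·(1−p)/p = 100.0/36.4 = 2.7473
(1−p)/p = 2.7473/1 = 2.7473  ⇒  p = 1/(1 + 2.7473) = 0.2669
Qk-65: 26.69%, Qk-67: 73.31%.

26.69%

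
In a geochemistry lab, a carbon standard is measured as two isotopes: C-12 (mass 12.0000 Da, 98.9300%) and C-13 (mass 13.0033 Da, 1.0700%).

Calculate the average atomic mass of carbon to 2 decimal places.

12.01 Da

Average mass = Σ (abundance × isotope mass) = 0.989300 × 12.0000 + 0.010700 × 13.0033
= 11.87160 + 0.13914 = 12.01074 Da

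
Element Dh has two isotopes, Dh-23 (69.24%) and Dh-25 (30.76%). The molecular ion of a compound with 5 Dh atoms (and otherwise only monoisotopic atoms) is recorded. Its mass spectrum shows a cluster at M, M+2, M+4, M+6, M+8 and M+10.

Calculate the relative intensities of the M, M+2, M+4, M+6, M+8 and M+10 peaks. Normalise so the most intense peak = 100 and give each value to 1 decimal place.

45.0 : 100.0 : 88.9 : 39.5 : 8.8 : 0.8

Expanding (0.6924 + 0.3076)^5:
P(M) = 0.6924^5 = 0.159142
P(M+2) = 5 × 0.6924^4 × 0.3076^1 = 0.353496
P(M+4) = 10 × 0.6924^3 × 0.3076^2 = 0.314083
P(M+6) = 10 × 0.6924^2 × 0.3076^3 = 0.139532
P(M+8) = 5 × 0.6924^1 × 0.3076^4 = 0.030994
P(M+10) = 0.3076^5 = 0.002754
The M+2 peak is largest (0.353496); scaling to 100 gives 45.0 : 100.0 : 88.9 : 39.5 : 8.8 : 0.8.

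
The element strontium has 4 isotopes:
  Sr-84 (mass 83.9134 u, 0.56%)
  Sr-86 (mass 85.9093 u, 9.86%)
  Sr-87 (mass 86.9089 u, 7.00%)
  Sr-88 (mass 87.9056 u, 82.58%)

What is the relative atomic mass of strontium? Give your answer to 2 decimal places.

87.62 u

Ar = Σ fᵢ·mᵢ = 0.0056 × 83.9134 + 0.0986 × 85.9093 + 0.0700 × 86.9089 + 0.8258 × 87.9056
= 0.46992 + 8.47066 + 6.08362 + 72.59244 = 87.61664 u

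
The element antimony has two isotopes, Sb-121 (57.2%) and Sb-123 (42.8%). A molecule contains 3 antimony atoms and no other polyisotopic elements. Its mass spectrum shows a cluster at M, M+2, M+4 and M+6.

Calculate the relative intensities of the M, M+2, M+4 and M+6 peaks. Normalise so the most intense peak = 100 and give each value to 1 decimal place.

Each Sb atom is independently Sb-121 (p = 0.572) or Sb-123 (q = 0.428); the cluster is the binomial expansion (p + q)^3.
P(M) = 0.572^3 = 0.187149
P(M+2) = 3 × 0.572^2 × 0.428^1 = 0.420104
P(M+4) = 3 × 0.572^1 × 0.428^2 = 0.314344
P(M+6) = 0.428^3 = 0.078403
The M+2 peak is largest (0.420104); scaling to 100 gives 44.5 : 100.0 : 74.8 : 18.7.

44.5 : 100.0 : 74.8 : 18.7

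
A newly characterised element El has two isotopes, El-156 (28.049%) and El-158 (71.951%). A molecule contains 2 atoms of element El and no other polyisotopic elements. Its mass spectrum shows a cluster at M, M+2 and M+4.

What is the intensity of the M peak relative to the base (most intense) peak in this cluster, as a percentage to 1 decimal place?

15.2%

Binomial terms of (0.28049 + 0.71951)^2: M 0.0787, M+2 0.4036, M+4 0.5177 → M+4 is the base peak.
P(M+4) = C(2,2) × 0.28049^0 × 0.71951^2 = 1 × 1.0000 × 0.51769464 = 0.517695 (base)
P(M) = C(2,0) × 0.28049^2 × 0.71951^0 = 1 × 0.07867464 × 1.0000 = 0.078675
Relative intensity = 0.078675 / 0.517695 × 100 = 15.2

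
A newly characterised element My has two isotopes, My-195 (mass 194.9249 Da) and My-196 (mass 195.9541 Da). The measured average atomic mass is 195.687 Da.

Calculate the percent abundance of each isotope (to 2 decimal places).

With x = fraction of My-195 (so My-196 is 1 − x):
194.9249·x + 195.9541·(1 − x) = 195.687
(194.9249 − 195.9541)·x = 195.687 − 195.9541
x = -0.2671 / -1.0292 = 0.25952 → 25.95% My-195, 74.05% My-196.

My-195: 25.95%, My-196: 74.05%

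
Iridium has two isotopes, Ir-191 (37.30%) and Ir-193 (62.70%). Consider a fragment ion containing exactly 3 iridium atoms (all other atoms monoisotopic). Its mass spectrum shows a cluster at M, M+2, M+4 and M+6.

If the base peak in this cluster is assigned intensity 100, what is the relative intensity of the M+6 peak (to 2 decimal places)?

(0.3730 + 0.6270)^3 gives M 0.0519, M+2 0.2617, M+4 0.4399, M+6 0.2465; the largest is M+4.
P(M+4) = C(3,2) × 0.3730^1 × 0.6270^2 = 3 × 0.3730 × 0.393129 = 0.439911 (base)
P(M+6) = C(3,3) × 0.3730^0 × 0.6270^3 = 1 × 1.0000 × 0.24649188 = 0.246492
Relative intensity = 0.246492 / 0.439911 × 100 = 56.03

56.03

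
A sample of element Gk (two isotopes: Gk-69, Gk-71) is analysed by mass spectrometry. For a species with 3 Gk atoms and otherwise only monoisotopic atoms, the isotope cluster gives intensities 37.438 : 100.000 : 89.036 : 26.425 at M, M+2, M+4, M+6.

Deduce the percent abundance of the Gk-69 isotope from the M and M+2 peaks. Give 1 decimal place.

52.9%

Let p = fractional abundance of Gk-69. I(M+2)/I(M) = [C(3,1)·p^2·(1−p)] / p^3 = 3·(1−p)/p = 100.000/37.438 = 2.6711
(1−p)/p = 2.6711/3 = 0.8904  ⇒  p = 1/(1 + 0.8904) = 0.5290
Gk-69: 52.9%, Gk-71: 47.1%.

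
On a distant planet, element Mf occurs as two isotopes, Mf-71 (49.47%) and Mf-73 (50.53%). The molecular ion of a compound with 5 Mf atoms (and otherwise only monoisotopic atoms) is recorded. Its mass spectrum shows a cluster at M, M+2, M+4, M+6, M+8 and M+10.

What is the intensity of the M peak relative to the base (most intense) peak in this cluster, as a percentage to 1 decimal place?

Term probabilities: M 0.0296, M+2 0.1513, M+4 0.3091, M+6 0.3157, M+8 0.1613, M+10 0.0329. Base peak = M+6.
P(M+6) = C(5,3) × 0.4947^2 × 0.5053^3 = 10 × 0.24472809 × 0.12901728 = 0.315742 (base)
P(M) = C(5,0) × 0.4947^5 × 0.5053^0 = 1 × 0.02962849 × 1.0000 = 0.029628
Relative intensity = 0.029628 / 0.315742 × 100 = 9.4

9.4%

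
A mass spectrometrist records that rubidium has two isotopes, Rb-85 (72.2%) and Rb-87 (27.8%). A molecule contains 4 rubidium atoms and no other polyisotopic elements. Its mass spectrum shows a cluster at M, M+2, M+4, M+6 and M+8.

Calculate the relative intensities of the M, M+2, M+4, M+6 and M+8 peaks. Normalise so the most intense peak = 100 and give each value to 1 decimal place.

64.9 : 100.0 : 57.8 : 14.8 : 1.4

Expanding (0.722 + 0.278)^4:
P(M) = 0.722^4 = 0.271737
P(M+2) = 4 × 0.722^3 × 0.278^1 = 0.418520
P(M+4) = 6 × 0.722^2 × 0.278^2 = 0.241721
P(M+6) = 4 × 0.722^1 × 0.278^3 = 0.062049
P(M+8) = 0.278^4 = 0.005973
The M+2 peak is largest (0.418520); scaling to 100 gives 64.9 : 100.0 : 57.8 : 14.8 : 1.4.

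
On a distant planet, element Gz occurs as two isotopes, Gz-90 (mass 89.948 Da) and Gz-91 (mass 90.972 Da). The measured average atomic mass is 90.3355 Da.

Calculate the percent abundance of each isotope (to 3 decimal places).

With x = fraction of Gz-90 (so Gz-91 is 1 − x):
89.948·x + 90.972·(1 − x) = 90.3355
(89.948 − 90.972)·x = 90.3355 − 90.972
x = -0.6365 / -1.024 = 0.62158 → 62.158% Gz-90, 37.842% Gz-91.

Gz-90: 62.158%, Gz-91: 37.842%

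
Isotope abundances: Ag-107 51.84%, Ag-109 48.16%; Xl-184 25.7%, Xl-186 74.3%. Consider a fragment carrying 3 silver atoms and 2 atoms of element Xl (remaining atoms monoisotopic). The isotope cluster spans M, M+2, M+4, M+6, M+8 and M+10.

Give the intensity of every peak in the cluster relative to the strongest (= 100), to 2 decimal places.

2.56 : 21.93 : 69.27 : 100.00 : 67.26 : 17.15

Silver pattern (n=3): 0.13931407 : 0.38827347 : 0.36071085 : 0.11170161
Element Xl pattern (n=2): 0.066049 : 0.381902 : 0.552049
Convolve the two distributions (both contribute in 2-u steps):
  M: 0.13931407×0.066049 = 0.009202
  M+2: 0.13931407×0.381902 + 0.38827347×0.066049 = 0.078849
  M+4: 0.13931407×0.552049 + 0.38827347×0.381902 + 0.36071085×0.066049 = 0.249015
  M+6: 0.38827347×0.552049 + 0.36071085×0.381902 + 0.11170161×0.066049 = 0.359480
  M+8: 0.36071085×0.552049 + 0.11170161×0.381902 = 0.241789
  M+10: 0.11170161×0.552049 = 0.061665
Scale to base peak (0.359480) = 100: 2.56 : 21.93 : 69.27 : 100.00 : 67.26 : 17.15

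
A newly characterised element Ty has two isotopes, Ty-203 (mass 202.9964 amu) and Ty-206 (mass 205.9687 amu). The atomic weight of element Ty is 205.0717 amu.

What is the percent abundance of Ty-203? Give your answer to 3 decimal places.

30.179%

Let x be the fractional abundance of Ty-203; then Ty-206 has abundance 1 − x.
202.9964·x + 205.9687·(1 − x) = 205.0717
(202.9964 − 205.9687)·x = 205.0717 − 205.9687
x = -0.8970 / -2.9723 = 0.30179 → 30.179% Ty-203, 69.821% Ty-206.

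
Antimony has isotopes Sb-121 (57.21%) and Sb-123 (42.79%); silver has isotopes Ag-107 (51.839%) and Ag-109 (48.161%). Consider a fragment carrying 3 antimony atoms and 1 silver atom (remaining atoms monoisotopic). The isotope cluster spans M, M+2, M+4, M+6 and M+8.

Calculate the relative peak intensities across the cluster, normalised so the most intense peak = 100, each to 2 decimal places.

26.58 : 84.32 : 100.00 : 52.56 : 10.33

Antimony pattern (n=3): 0.18724742 : 0.42015297 : 0.3142518 : 0.07834781
Silver pattern (n=1): 0.51839 : 0.48161
Convolve the two distributions (both contribute in 2-u steps):
  M: 0.18724742×0.51839 = 0.097067
  M+2: 0.18724742×0.48161 + 0.42015297×0.51839 = 0.307983
  M+4: 0.42015297×0.48161 + 0.3142518×0.51839 = 0.365255
  M+6: 0.3142518×0.48161 + 0.07834781×0.51839 = 0.191962
  M+8: 0.07834781×0.48161 = 0.037733
Scale to base peak (0.365255) = 100: 26.58 : 84.32 : 100.00 : 52.56 : 10.33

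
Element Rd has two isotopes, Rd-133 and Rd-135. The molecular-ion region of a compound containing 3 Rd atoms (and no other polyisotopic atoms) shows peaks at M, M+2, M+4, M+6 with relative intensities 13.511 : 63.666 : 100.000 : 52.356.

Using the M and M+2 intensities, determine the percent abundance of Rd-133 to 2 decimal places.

If p is the fraction of Rd that is Rd-133, then I(M+2)/I(M) = [C(3,1)·p^2·(1−p)] / p^3 = 3·(1−p)/p = 63.666/13.511 = 4.7122
(1−p)/p = 4.7122/3 = 1.5707  ⇒  p = 1/(1 + 1.5707) = 0.3890
Rd-133: 38.90%, Rd-135: 61.10%.

38.90%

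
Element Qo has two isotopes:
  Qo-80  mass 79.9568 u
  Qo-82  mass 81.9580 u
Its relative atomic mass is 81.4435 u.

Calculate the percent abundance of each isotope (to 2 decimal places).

Writing the weighted mean with unknown fraction x of Qo-80:
79.9568·x + 81.9580·(1 − x) = 81.4435
(79.9568 − 81.9580)·x = 81.4435 − 81.9580
x = -0.5145 / -2.0012 = 0.25710 → 25.71% Qo-80, 74.29% Qo-82.

Qo-80: 25.71%, Qo-82: 74.29%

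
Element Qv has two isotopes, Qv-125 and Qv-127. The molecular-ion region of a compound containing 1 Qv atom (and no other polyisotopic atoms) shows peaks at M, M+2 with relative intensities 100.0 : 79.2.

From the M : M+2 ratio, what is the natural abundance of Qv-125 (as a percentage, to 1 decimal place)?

Let p = fractional abundance of Qv-125. I(M+2)/I(M) = [C(1,1)·p^0·(1−p)] / p^1 = 1·(1−p)/p = 79.2/100.0 = 0.7920
(1−p)/p = 0.7920/1 = 0.7920  ⇒  p = 1/(1 + 0.7920) = 0.5580
Qv-125: 55.8%, Qv-127: 44.2%.

55.8%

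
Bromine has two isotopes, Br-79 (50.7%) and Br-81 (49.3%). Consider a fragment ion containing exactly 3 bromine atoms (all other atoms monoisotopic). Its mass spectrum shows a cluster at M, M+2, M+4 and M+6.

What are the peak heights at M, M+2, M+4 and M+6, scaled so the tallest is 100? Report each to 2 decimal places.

34.28 : 100.00 : 97.24 : 31.52

The 3 Br atoms are independent, so intensities follow the terms of (0.507 + 0.493)^3.
P(M) = 0.507^3 = 0.130324
P(M+2) = 3 × 0.507^2 × 0.493^1 = 0.380175
P(M+4) = 3 × 0.507^1 × 0.493^2 = 0.369678
P(M+6) = 0.493^3 = 0.119823
The M+2 peak is largest (0.380175); scaling to 100 gives 34.28 : 100.00 : 97.24 : 31.52.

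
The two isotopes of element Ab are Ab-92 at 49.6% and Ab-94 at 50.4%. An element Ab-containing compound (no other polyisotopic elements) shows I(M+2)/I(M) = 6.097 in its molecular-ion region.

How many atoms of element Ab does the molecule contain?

6

With n Ab atoms, P(M+2)/P(M) = C(n,1)·p^(n−1)q / p^n = n·q/p = n · 0.504/0.496.
n = 6.097 × 0.496/0.504 = 6.00 ≈ 6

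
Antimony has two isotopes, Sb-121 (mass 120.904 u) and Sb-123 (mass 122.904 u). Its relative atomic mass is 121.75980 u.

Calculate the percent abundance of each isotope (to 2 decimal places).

Sb-121: 57.21%, Sb-123: 42.79%

Let x be the fractional abundance of Sb-121; then Sb-123 has abundance 1 − x.
120.904·x + 122.904·(1 − x) = 121.75980
(120.904 − 122.904)·x = 121.75980 − 122.904
x = -1.14420 / -2.000 = 0.57210 → 57.21% Sb-121, 42.79% Sb-123.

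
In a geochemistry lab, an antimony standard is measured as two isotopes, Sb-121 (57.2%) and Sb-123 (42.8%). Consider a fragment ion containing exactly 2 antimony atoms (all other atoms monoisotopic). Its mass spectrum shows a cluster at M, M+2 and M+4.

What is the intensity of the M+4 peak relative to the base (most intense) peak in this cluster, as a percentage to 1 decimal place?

37.4%

(0.572 + 0.428)^2 gives M 0.3272, M+2 0.4896, M+4 0.1832; the largest is M+2.
P(M+2) = C(2,1) × 0.572^1 × 0.428^1 = 2 × 0.5720 × 0.4280 = 0.489632 (base)
P(M+4) = C(2,2) × 0.572^0 × 0.428^2 = 1 × 1.0000 × 0.183184 = 0.183184
Relative intensity = 0.183184 / 0.489632 × 100 = 37.4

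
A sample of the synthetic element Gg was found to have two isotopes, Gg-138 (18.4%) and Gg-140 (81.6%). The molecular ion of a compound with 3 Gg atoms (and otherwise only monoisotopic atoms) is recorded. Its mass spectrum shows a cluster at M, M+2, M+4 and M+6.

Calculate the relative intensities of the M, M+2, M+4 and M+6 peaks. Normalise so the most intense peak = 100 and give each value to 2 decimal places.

Each Gg atom is independently Gg-138 (p = 0.184) or Gg-140 (q = 0.816); the cluster is the binomial expansion (p + q)^3.
P(M) = 0.184^3 = 0.006230
P(M+2) = 3 × 0.184^2 × 0.816^1 = 0.082879
P(M+4) = 3 × 0.184^1 × 0.816^2 = 0.367553
P(M+6) = 0.816^3 = 0.543338
The M+6 peak is largest (0.543338); scaling to 100 gives 1.15 : 15.25 : 67.65 : 100.00.

1.15 : 15.25 : 67.65 : 100.00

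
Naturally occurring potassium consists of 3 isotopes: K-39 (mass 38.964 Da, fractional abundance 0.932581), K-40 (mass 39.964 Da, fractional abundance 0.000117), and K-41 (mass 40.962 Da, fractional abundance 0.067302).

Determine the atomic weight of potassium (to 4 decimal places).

39.0986 Da

Weight each isotope mass by its fractional abundance: 0.932581 × 38.964 + 0.000117 × 39.964 + 0.067302 × 40.962
= 36.33709 + 0.00468 + 2.75682 = 39.09859 Da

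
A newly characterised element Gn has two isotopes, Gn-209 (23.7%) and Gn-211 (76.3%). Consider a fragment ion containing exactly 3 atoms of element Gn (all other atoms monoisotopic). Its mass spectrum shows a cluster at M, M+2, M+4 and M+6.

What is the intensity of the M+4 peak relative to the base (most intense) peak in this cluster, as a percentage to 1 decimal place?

93.2%

Term probabilities: M 0.0133, M+2 0.1286, M+4 0.4139, M+6 0.4442. Base peak = M+6.
P(M+6) = C(3,3) × 0.237^0 × 0.763^3 = 1 × 1.0000 × 0.44419495 = 0.444195 (base)
P(M+4) = C(3,2) × 0.237^1 × 0.763^2 = 3 × 0.2370 × 0.582169 = 0.413922
Relative intensity = 0.413922 / 0.444195 × 100 = 93.2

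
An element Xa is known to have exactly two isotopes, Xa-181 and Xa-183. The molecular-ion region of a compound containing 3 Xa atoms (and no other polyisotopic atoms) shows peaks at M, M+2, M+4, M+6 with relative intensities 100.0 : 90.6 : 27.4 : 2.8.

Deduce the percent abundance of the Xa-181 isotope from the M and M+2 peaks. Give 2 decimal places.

76.80%

If p is the fraction of Xa that is Xa-181, then I(M+2)/I(M) = [C(3,1)·p^2·(1−p)] / p^3 = 3·(1−p)/p = 90.6/100.0 = 0.9060
(1−p)/p = 0.9060/3 = 0.3020  ⇒  p = 1/(1 + 0.3020) = 0.7680
Xa-181: 76.80%, Xa-183: 23.20%.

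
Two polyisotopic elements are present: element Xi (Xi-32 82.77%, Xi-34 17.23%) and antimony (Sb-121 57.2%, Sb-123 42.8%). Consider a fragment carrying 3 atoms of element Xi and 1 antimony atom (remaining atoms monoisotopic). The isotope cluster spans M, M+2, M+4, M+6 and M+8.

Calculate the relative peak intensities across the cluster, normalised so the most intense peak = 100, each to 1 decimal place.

Element Xi pattern (n=3): 0.56704675 : 0.35412162 : 0.07371651 : 0.00511512
Antimony pattern (n=1): 0.5720 : 0.4280
Convolve the two distributions (both contribute in 2-u steps):
  M: 0.56704675×0.5720 = 0.324351
  M+2: 0.56704675×0.4280 + 0.35412162×0.5720 = 0.445254
  M+4: 0.35412162×0.4280 + 0.07371651×0.5720 = 0.193730
  M+6: 0.07371651×0.4280 + 0.00511512×0.5720 = 0.034477
  M+8: 0.00511512×0.4280 = 0.002189
Scale to base peak (0.445254) = 100: 72.8 : 100.0 : 43.5 : 7.7 : 0.5

72.8 : 100.0 : 43.5 : 7.7 : 0.5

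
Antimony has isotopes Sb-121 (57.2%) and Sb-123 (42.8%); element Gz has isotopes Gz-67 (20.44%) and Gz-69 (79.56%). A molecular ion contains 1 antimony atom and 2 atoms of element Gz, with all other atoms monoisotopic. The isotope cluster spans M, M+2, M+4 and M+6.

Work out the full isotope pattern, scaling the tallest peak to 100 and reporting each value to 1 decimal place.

4.8 : 40.7 : 100.0 : 54.0

Antimony pattern (n=1): 0.5720 : 0.4280
Element Gz pattern (n=2): 0.04177936 : 0.32524128 : 0.63297936
Convolve the two distributions (both contribute in 2-u steps):
  M: 0.5720×0.04177936 = 0.023898
  M+2: 0.5720×0.32524128 + 0.4280×0.04177936 = 0.203920
  M+4: 0.5720×0.63297936 + 0.4280×0.32524128 = 0.501267
  M+6: 0.4280×0.63297936 = 0.270915
Scale to base peak (0.501267) = 100: 4.8 : 40.7 : 100.0 : 54.0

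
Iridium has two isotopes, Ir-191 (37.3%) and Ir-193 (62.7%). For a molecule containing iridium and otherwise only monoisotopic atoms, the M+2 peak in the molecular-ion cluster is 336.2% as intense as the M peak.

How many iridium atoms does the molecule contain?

2

For n independent Ir atoms, I(M+2)/I(M) = n · (abundance Ir-193) / (abundance Ir-191) = n · 0.627/0.373.
n = 3.362 × 0.373/0.627 = 2.00 ≈ 2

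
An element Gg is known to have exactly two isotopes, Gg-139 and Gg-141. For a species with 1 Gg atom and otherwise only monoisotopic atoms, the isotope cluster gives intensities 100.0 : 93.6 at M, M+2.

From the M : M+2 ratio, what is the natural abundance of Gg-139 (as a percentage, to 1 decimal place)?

51.7%

Let p = fractional abundance of Gg-139. I(M+2)/I(M) = [C(1,1)·p^0·(1−p)] / p^1 = 1·(1−p)/p = 93.6/100.0 = 0.9360
(1−p)/p = 0.9360/1 = 0.9360  ⇒  p = 1/(1 + 0.9360) = 0.5165
Gg-139: 51.7%, Gg-141: 48.3%.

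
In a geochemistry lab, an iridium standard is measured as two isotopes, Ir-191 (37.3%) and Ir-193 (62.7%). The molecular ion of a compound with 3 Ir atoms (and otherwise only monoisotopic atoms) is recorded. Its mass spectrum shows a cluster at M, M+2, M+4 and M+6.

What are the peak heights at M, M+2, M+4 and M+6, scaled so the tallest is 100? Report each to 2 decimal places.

The 3 Ir atoms are independent, so intensities follow the terms of (0.373 + 0.627)^3.
P(M) = 0.373^3 = 0.051895
P(M+2) = 3 × 0.373^2 × 0.627^1 = 0.261702
P(M+4) = 3 × 0.373^1 × 0.627^2 = 0.439911
P(M+6) = 0.627^3 = 0.246492
The M+4 peak is largest (0.439911); scaling to 100 gives 11.80 : 59.49 : 100.00 : 56.03.

11.80 : 59.49 : 100.00 : 56.03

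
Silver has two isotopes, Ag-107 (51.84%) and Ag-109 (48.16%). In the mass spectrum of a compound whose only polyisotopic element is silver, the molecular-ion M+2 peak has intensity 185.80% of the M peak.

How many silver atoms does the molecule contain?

The M+2/M ratio from n Ag atoms is n · q/p = n · 0.4816/0.5184.
n = 1.8580 × 0.5184/0.4816 = 2.00 ≈ 2

2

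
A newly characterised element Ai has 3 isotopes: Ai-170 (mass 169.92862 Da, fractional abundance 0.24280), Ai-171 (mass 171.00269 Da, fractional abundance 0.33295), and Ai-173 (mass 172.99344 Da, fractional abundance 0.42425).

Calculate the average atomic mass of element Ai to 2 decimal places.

171.59 Da

Weight each isotope mass by its fractional abundance: 0.24280 × 169.92862 + 0.33295 × 171.00269 + 0.42425 × 172.99344
= 41.258669 + 56.935346 + 73.392467 = 171.586482 Da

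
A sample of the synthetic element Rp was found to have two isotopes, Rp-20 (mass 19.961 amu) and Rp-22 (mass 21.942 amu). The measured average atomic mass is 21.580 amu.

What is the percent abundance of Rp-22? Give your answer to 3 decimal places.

Let x be the fractional abundance of Rp-20; then Rp-22 has abundance 1 − x.
19.961·x + 21.942·(1 − x) = 21.580
(19.961 − 21.942)·x = 21.580 − 21.942
x = -0.362 / -1.981 = 0.18274 → 18.274% Rp-20, 81.726% Rp-22.

81.726%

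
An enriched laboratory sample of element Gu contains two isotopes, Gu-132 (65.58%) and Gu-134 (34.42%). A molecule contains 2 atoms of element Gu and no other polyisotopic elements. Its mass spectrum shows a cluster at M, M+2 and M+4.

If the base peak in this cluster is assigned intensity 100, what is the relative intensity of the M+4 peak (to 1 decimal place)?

Term probabilities: M 0.4301, M+2 0.4515, M+4 0.1185. Base peak = M+2.
P(M+2) = C(2,1) × 0.6558^1 × 0.3442^1 = 2 × 0.6558 × 0.3442 = 0.451453 (base)
P(M+4) = C(2,2) × 0.6558^0 × 0.3442^2 = 1 × 1.0000 × 0.11847364 = 0.118474
Relative intensity = 0.118474 / 0.451453 × 100 = 26.2

26.2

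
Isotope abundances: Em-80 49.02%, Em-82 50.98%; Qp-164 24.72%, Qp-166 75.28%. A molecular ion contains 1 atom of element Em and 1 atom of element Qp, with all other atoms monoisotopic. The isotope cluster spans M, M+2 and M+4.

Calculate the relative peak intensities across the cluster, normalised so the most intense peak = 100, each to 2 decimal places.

24.48 : 100.00 : 77.52

Element Em pattern (n=1): 0.4902 : 0.5098
Element Qp pattern (n=1): 0.2472 : 0.7528
Convolve the two distributions (both contribute in 2-u steps):
  M: 0.4902×0.2472 = 0.121177
  M+2: 0.4902×0.7528 + 0.5098×0.2472 = 0.495045
  M+4: 0.5098×0.7528 = 0.383777
Scale to base peak (0.495045) = 100: 24.48 : 100.00 : 77.52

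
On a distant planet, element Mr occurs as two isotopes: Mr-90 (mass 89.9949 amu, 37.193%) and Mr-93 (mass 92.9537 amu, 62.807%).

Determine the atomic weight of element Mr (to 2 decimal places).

The abundance-weighted mean is 0.37193 × 89.9949 + 0.62807 × 92.9537
= 33.47180 + 58.38143 = 91.85323 amu

91.85 amu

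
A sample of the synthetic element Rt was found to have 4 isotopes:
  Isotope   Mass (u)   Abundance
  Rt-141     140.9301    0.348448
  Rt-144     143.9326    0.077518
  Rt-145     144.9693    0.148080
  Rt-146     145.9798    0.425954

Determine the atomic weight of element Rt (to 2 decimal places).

Ar = Σ fᵢ·mᵢ = 0.348448 × 140.9301 + 0.077518 × 143.9326 + 0.148080 × 144.9693 + 0.425954 × 145.9798
= 49.10681 + 11.15737 + 21.46705 + 62.18068 = 143.91191 u

143.91 u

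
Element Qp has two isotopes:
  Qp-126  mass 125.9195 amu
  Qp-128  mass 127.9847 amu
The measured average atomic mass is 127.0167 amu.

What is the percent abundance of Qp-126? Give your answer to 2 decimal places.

46.87%

Writing the weighted mean with unknown fraction x of Qp-126:
125.9195·x + 127.9847·(1 − x) = 127.0167
(125.9195 − 127.9847)·x = 127.0167 − 127.9847
x = -0.9680 / -2.0652 = 0.46872 → 46.87% Qp-126, 53.13% Qp-128.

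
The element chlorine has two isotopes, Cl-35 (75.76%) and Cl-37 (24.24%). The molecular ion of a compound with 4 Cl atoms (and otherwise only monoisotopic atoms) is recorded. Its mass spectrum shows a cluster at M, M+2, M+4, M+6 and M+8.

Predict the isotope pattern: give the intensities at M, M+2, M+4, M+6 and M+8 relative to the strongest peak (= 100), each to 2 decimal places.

78.14 : 100.00 : 47.99 : 10.24 : 0.82

Each Cl atom is independently Cl-35 (p = 0.7576) or Cl-37 (q = 0.2424); the cluster is the binomial expansion (p + q)^4.
P(M) = 0.7576^4 = 0.329428
P(M+2) = 4 × 0.7576^3 × 0.2424^1 = 0.421612
P(M+4) = 6 × 0.7576^2 × 0.2424^2 = 0.202347
P(M+6) = 4 × 0.7576^1 × 0.2424^3 = 0.043162
P(M+8) = 0.2424^4 = 0.003452
The M+2 peak is largest (0.421612); scaling to 100 gives 78.14 : 100.00 : 47.99 : 10.24 : 0.82.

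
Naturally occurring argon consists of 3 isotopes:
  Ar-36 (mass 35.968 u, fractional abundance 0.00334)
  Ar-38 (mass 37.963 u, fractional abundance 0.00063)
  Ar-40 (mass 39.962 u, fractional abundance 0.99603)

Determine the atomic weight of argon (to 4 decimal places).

39.9474 u

The abundance-weighted mean is 0.00334 × 35.968 + 0.00063 × 37.963 + 0.99603 × 39.962
= 0.12013 + 0.02392 + 39.80335 = 39.94740 u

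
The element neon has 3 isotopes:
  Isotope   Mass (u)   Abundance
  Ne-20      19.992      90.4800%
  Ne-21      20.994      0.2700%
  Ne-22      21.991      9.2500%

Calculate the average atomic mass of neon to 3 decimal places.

Average mass = Σ (abundance × isotope mass) = 0.904800 × 19.992 + 0.002700 × 20.994 + 0.092500 × 21.991
= 18.0888 + 0.0567 + 2.0342 = 20.1797 u

20.180 u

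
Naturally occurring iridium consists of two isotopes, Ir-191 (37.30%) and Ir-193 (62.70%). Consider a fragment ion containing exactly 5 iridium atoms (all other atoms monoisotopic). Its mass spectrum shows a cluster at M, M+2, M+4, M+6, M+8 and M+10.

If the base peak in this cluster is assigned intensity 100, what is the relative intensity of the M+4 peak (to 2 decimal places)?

(0.3730 + 0.6270)^5 gives M 0.0072, M+2 0.0607, M+4 0.2040, M+6 0.3429, M+8 0.2882, M+10 0.0969; the largest is M+6.
P(M+6) = C(5,3) × 0.3730^2 × 0.6270^3 = 10 × 0.139129 × 0.24649188 = 0.342942 (base)
P(M+4) = C(5,2) × 0.3730^3 × 0.6270^2 = 10 × 0.05189512 × 0.393129 = 0.204015
Relative intensity = 0.204015 / 0.342942 × 100 = 59.49

59.49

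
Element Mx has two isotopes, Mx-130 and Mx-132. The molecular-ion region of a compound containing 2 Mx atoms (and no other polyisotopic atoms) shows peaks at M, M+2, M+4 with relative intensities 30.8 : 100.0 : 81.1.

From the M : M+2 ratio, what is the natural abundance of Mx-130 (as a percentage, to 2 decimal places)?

Let p = fractional abundance of Mx-130. I(M+2)/I(M) = [C(2,1)·p^1·(1−p)] / p^2 = 2·(1−p)/p = 100.0/30.8 = 3.2468
(1−p)/p = 3.2468/2 = 1.6234  ⇒  p = 1/(1 + 1.6234) = 0.3812
Mx-130: 38.12%, Mx-132: 61.88%.

38.12%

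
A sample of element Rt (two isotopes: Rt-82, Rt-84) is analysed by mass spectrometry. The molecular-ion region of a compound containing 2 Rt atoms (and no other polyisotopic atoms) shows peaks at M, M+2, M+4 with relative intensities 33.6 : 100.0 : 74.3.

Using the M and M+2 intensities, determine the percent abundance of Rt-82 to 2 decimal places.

Let p = fractional abundance of Rt-82. I(M+2)/I(M) = [C(2,1)·p^1·(1−p)] / p^2 = 2·(1−p)/p = 100.0/33.6 = 2.9762
(1−p)/p = 2.9762/2 = 1.4881  ⇒  p = 1/(1 + 1.4881) = 0.4019
Rt-82: 40.19%, Rt-84: 59.81%.

40.19%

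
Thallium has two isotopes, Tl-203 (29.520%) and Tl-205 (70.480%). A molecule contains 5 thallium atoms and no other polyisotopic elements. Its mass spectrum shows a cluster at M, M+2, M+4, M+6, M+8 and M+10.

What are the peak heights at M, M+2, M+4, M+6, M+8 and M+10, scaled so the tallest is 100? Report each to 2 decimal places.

Each Tl atom is independently Tl-203 (p = 0.29520) or Tl-205 (q = 0.70480); the cluster is the binomial expansion (p + q)^5.
P(M) = 0.29520^5 = 0.002242
P(M+2) = 5 × 0.29520^4 × 0.70480^1 = 0.026761
P(M+4) = 10 × 0.29520^3 × 0.70480^2 = 0.127785
P(M+6) = 10 × 0.29520^2 × 0.70480^3 = 0.305092
P(M+8) = 5 × 0.29520^1 × 0.70480^4 = 0.364208
P(M+10) = 0.70480^5 = 0.173912
The M+8 peak is largest (0.364208); scaling to 100 gives 0.62 : 7.35 : 35.09 : 83.77 : 100.00 : 47.75.

0.62 : 7.35 : 35.09 : 83.77 : 100.00 : 47.75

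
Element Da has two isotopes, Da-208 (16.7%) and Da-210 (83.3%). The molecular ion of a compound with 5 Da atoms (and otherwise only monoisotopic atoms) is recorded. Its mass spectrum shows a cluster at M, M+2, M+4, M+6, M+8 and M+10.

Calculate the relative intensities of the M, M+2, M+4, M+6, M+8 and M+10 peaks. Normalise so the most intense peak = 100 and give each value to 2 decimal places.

0.03 : 0.81 : 8.04 : 40.10 : 100.00 : 99.76

Expanding (0.167 + 0.833)^5:
P(M) = 0.167^5 = 0.000130
P(M+2) = 5 × 0.167^4 × 0.833^1 = 0.003240
P(M+4) = 10 × 0.167^3 × 0.833^2 = 0.032318
P(M+6) = 10 × 0.167^2 × 0.833^3 = 0.161201
P(M+8) = 5 × 0.167^1 × 0.833^4 = 0.402037
P(M+10) = 0.833^5 = 0.401074
The M+8 peak is largest (0.402037); scaling to 100 gives 0.03 : 0.81 : 8.04 : 40.10 : 100.00 : 99.76.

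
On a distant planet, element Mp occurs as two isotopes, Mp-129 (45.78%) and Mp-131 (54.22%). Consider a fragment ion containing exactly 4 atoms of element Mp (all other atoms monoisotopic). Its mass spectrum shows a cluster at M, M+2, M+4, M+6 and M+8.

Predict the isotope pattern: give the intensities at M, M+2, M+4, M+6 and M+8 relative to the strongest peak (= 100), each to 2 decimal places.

11.88 : 56.29 : 100.00 : 78.96 : 23.38

Each Mp atom is independently Mp-129 (p = 0.4578) or Mp-131 (q = 0.5422); the cluster is the binomial expansion (p + q)^4.
P(M) = 0.4578^4 = 0.043924
P(M+2) = 4 × 0.4578^3 × 0.5422^1 = 0.208088
P(M+4) = 6 × 0.4578^2 × 0.5422^2 = 0.369677
P(M+6) = 4 × 0.4578^1 × 0.5422^3 = 0.291887
P(M+8) = 0.5422^4 = 0.086425
The M+4 peak is largest (0.369677); scaling to 100 gives 11.88 : 56.29 : 100.00 : 78.96 : 23.38.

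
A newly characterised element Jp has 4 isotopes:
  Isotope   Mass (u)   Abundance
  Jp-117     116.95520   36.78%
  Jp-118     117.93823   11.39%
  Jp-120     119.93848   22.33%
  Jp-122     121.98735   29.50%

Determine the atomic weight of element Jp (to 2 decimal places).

Weight each isotope mass by its fractional abundance: 0.3678 × 116.95520 + 0.1139 × 117.93823 + 0.2233 × 119.93848 + 0.2950 × 121.98735
= 43.016123 + 13.433164 + 26.782263 + 35.986268 = 119.217818 u

119.22 u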